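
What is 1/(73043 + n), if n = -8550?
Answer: 1/64493 ≈ 1.5506e-5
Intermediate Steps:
1/(73043 + n) = 1/(73043 - 8550) = 1/64493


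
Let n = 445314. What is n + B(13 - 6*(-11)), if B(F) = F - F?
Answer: 445314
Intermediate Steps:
B(F) = 0
n + B(13 - 6*(-11)) = 445314 + 0 = 445314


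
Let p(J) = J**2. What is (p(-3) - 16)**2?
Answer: 49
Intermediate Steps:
(p(-3) - 16)**2 = ((-3)**2 - 16)**2 = (9 - 16)**2 = (-7)**2 = 49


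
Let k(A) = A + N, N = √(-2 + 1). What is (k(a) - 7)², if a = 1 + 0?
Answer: (6 - I)² ≈ 35.0 - 12.0*I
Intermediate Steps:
a = 1
N = I (N = √(-1) = I ≈ 1.0*I)
k(A) = I + A (k(A) = A + I = I + A)
(k(a) - 7)² = ((I + 1) - 7)² = ((1 + I) - 7)² = (-6 + I)²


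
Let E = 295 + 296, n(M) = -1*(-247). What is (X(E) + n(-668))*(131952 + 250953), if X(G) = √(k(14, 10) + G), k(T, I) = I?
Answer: 94577535 + 382905*√601 ≈ 1.0396e+8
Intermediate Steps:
n(M) = 247
E = 591
X(G) = √(10 + G)
(X(E) + n(-668))*(131952 + 250953) = (√(10 + 591) + 247)*(131952 + 250953) = (√601 + 247)*382905 = (247 + √601)*382905 = 94577535 + 382905*√601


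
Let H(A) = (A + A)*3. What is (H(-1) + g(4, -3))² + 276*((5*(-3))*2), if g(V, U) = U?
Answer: -8199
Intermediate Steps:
H(A) = 6*A (H(A) = (2*A)*3 = 6*A)
(H(-1) + g(4, -3))² + 276*((5*(-3))*2) = (6*(-1) - 3)² + 276*((5*(-3))*2) = (-6 - 3)² + 276*(-15*2) = (-9)² + 276*(-30) = 81 - 8280 = -8199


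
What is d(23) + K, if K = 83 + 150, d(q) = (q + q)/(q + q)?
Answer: 234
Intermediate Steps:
d(q) = 1 (d(q) = (2*q)/((2*q)) = (2*q)*(1/(2*q)) = 1)
K = 233
d(23) + K = 1 + 233 = 234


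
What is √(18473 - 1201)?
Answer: 2*√4318 ≈ 131.42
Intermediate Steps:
√(18473 - 1201) = √17272 = 2*√4318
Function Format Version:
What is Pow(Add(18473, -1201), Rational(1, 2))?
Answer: Mul(2, Pow(4318, Rational(1, 2))) ≈ 131.42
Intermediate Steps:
Pow(Add(18473, -1201), Rational(1, 2)) = Pow(17272, Rational(1, 2)) = Mul(2, Pow(4318, Rational(1, 2)))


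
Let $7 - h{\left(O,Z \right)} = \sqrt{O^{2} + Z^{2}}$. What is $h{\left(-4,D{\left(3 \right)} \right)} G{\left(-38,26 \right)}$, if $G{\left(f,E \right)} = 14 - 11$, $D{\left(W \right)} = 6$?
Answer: $21 - 6 \sqrt{13} \approx -0.63331$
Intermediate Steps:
$h{\left(O,Z \right)} = 7 - \sqrt{O^{2} + Z^{2}}$
$G{\left(f,E \right)} = 3$
$h{\left(-4,D{\left(3 \right)} \right)} G{\left(-38,26 \right)} = \left(7 - \sqrt{\left(-4\right)^{2} + 6^{2}}\right) 3 = \left(7 - \sqrt{16 + 36}\right) 3 = \left(7 - \sqrt{52}\right) 3 = \left(7 - 2 \sqrt{13}\right) 3 = 21 - 6 \sqrt{13}$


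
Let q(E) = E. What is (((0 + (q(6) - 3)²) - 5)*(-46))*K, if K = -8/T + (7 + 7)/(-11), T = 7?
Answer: 34224/77 ≈ 444.47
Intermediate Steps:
K = -186/77 (K = -8/7 + (7 + 7)/(-11) = -8*⅐ + 14*(-1/11) = -8/7 - 14/11 = -186/77 ≈ -2.4156)
(((0 + (q(6) - 3)²) - 5)*(-46))*K = (((0 + (6 - 3)²) - 5)*(-46))*(-186/77) = (((0 + 3²) - 5)*(-46))*(-186/77) = (((0 + 9) - 5)*(-46))*(-186/77) = ((9 - 5)*(-46))*(-186/77) = (4*(-46))*(-186/77) = -184*(-186/77) = 34224/77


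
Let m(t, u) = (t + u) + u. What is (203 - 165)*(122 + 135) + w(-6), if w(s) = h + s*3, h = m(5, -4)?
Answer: 9745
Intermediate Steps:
m(t, u) = t + 2*u
h = -3 (h = 5 + 2*(-4) = 5 - 8 = -3)
w(s) = -3 + 3*s (w(s) = -3 + s*3 = -3 + 3*s)
(203 - 165)*(122 + 135) + w(-6) = (203 - 165)*(122 + 135) + (-3 + 3*(-6)) = 38*257 + (-3 - 18) = 9766 - 21 = 9745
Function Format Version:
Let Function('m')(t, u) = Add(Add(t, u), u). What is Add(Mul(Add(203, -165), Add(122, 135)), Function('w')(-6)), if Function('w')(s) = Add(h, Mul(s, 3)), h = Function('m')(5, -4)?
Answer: 9745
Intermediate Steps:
Function('m')(t, u) = Add(t, Mul(2, u))
h = -3 (h = Add(5, Mul(2, -4)) = Add(5, -8) = -3)
Function('w')(s) = Add(-3, Mul(3, s)) (Function('w')(s) = Add(-3, Mul(s, 3)) = Add(-3, Mul(3, s)))
Add(Mul(Add(203, -165), Add(122, 135)), Function('w')(-6)) = Add(Mul(Add(203, -165), Add(122, 135)), Add(-3, Mul(3, -6))) = Add(Mul(38, 257), Add(-3, -18)) = Add(9766, -21) = 9745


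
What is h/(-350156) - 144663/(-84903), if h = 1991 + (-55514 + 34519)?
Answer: 4355676170/2477441239 ≈ 1.7581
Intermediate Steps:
h = -19004 (h = 1991 - 20995 = -19004)
h/(-350156) - 144663/(-84903) = -19004/(-350156) - 144663/(-84903) = -19004*(-1/350156) - 144663*(-1/84903) = 4751/87539 + 48221/28301 = 4355676170/2477441239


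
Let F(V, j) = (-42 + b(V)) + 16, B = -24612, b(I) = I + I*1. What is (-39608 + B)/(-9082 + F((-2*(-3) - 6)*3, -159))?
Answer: 16055/2277 ≈ 7.0509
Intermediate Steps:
b(I) = 2*I (b(I) = I + I = 2*I)
F(V, j) = -26 + 2*V (F(V, j) = (-42 + 2*V) + 16 = -26 + 2*V)
(-39608 + B)/(-9082 + F((-2*(-3) - 6)*3, -159)) = (-39608 - 24612)/(-9082 + (-26 + 2*((-2*(-3) - 6)*3))) = -64220/(-9082 + (-26 + 2*((6 - 6)*3))) = -64220/(-9082 + (-26 + 2*(0*3))) = -64220/(-9082 + (-26 + 2*0)) = -64220/(-9082 + (-26 + 0)) = -64220/(-9082 - 26) = -64220/(-9108) = -64220*(-1/9108) = 16055/2277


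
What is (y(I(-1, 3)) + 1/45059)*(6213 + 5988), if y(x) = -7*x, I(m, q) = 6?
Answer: -3298587411/6437 ≈ -5.1244e+5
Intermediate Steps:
(y(I(-1, 3)) + 1/45059)*(6213 + 5988) = (-7*6 + 1/45059)*(6213 + 5988) = (-42 + 1/45059)*12201 = -1892477/45059*12201 = -3298587411/6437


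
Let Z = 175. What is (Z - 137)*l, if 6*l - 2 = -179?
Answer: -1121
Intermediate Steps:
l = -59/2 (l = ⅓ + (⅙)*(-179) = ⅓ - 179/6 = -59/2 ≈ -29.500)
(Z - 137)*l = (175 - 137)*(-59/2) = 38*(-59/2) = -1121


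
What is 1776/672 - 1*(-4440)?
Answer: 62197/14 ≈ 4442.6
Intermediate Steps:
1776/672 - 1*(-4440) = 1776*(1/672) + 4440 = 37/14 + 4440 = 62197/14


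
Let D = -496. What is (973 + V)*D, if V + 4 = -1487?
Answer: 256928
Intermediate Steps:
V = -1491 (V = -4 - 1487 = -1491)
(973 + V)*D = (973 - 1491)*(-496) = -518*(-496) = 256928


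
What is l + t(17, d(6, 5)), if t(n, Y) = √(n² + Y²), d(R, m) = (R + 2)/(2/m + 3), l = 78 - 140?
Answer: -62 + √85121/17 ≈ -44.838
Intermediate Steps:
l = -62
d(R, m) = (2 + R)/(3 + 2/m)
t(n, Y) = √(Y² + n²)
l + t(17, d(6, 5)) = -62 + √((5*(2 + 6)/(2 + 3*5))² + 17²) = -62 + √((5*8/(2 + 15))² + 289) = -62 + √((5*8/17)² + 289) = -62 + √((5*(1/17)*8)² + 289) = -62 + √((40/17)² + 289) = -62 + √(1600/289 + 289) = -62 + √(85121/289) = -62 + √85121/17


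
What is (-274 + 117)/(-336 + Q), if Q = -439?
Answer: 157/775 ≈ 0.20258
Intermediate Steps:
(-274 + 117)/(-336 + Q) = (-274 + 117)/(-336 - 439) = -157/(-775) = -157*(-1/775) = 157/775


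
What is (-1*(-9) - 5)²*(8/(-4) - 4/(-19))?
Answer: -544/19 ≈ -28.632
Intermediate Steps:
(-1*(-9) - 5)²*(8/(-4) - 4/(-19)) = (9 - 5)²*(8*(-¼) - 4*(-1/19)) = 4²*(-2 + 4/19) = 16*(-34/19) = -544/19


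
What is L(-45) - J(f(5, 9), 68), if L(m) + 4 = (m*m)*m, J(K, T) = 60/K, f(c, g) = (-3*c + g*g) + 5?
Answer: -6470219/71 ≈ -91130.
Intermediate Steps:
f(c, g) = 5 + g² - 3*c (f(c, g) = (-3*c + g²) + 5 = (g² - 3*c) + 5 = 5 + g² - 3*c)
L(m) = -4 + m³ (L(m) = -4 + (m*m)*m = -4 + m²*m = -4 + m³)
L(-45) - J(f(5, 9), 68) = (-4 + (-45)³) - 60/(5 + 9² - 3*5) = (-4 - 91125) - 60/(5 + 81 - 15) = -91129 - 60/71 = -6470219/71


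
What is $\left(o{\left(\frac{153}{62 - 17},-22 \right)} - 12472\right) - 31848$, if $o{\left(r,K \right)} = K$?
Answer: $-44342$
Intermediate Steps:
$\left(o{\left(\frac{153}{62 - 17},-22 \right)} - 12472\right) - 31848 = \left(-22 - 12472\right) - 31848 = -12494 - 31848 = -44342$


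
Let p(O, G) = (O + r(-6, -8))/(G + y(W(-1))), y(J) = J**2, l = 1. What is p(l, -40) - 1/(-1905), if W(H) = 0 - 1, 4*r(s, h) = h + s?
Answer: 1067/16510 ≈ 0.064628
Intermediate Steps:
r(s, h) = h/4 + s/4 (r(s, h) = (h + s)/4 = h/4 + s/4)
W(H) = -1
p(O, G) = (-7/2 + O)/(1 + G) (p(O, G) = (O + ((1/4)*(-8) + (1/4)*(-6)))/(G + (-1)**2) = (O + (-2 - 3/2))/(G + 1) = (O - 7/2)/(1 + G) = (-7/2 + O)/(1 + G))
p(l, -40) - 1/(-1905) = (-7/2 + 1)/(1 - 40) - 1/(-1905) = -5/2/(-39) - 1*(-1/1905) = -1/39*(-5/2) + 1/1905 = 5/78 + 1/1905 = 1067/16510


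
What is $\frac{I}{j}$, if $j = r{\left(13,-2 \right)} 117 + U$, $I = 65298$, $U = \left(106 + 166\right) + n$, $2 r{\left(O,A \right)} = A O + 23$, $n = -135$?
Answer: $- \frac{130596}{77} \approx -1696.1$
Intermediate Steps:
$r{\left(O,A \right)} = \frac{23}{2} + \frac{A O}{2}$ ($r{\left(O,A \right)} = \frac{A O + 23}{2} = \frac{23 + A O}{2} = \frac{23}{2} + \frac{A O}{2}$)
$U = 137$ ($U = \left(106 + 166\right) - 135 = 272 - 135 = 137$)
$j = - \frac{77}{2}$ ($j = \left(\frac{23}{2} + \frac{1}{2} \left(-2\right) 13\right) 117 + 137 = \left(\frac{23}{2} - 13\right) 117 + 137 = \left(- \frac{3}{2}\right) 117 + 137 = - \frac{351}{2} + 137 = - \frac{77}{2} \approx -38.5$)
$\frac{I}{j} = \frac{65298}{- \frac{77}{2}} = 65298 \left(- \frac{2}{77}\right) = - \frac{130596}{77}$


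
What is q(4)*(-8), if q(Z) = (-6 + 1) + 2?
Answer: 24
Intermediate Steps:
q(Z) = -3 (q(Z) = -5 + 2 = -3)
q(4)*(-8) = -3*(-8) = 24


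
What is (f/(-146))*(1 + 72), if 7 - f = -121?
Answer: -64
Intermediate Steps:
f = 128 (f = 7 - 1*(-121) = 7 + 121 = 128)
(f/(-146))*(1 + 72) = (128/(-146))*(1 + 72) = (128*(-1/146))*73 = -64/73*73 = -64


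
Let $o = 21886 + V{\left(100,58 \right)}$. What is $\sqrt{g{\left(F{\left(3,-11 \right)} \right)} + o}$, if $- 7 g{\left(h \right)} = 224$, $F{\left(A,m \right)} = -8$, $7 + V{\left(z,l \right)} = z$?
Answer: $\sqrt{21947} \approx 148.15$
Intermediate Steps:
$V{\left(z,l \right)} = -7 + z$
$g{\left(h \right)} = -32$ ($g{\left(h \right)} = \left(- \frac{1}{7}\right) 224 = -32$)
$o = 21979$ ($o = 21886 + \left(-7 + 100\right) = 21886 + 93 = 21979$)
$\sqrt{g{\left(F{\left(3,-11 \right)} \right)} + o} = \sqrt{-32 + 21979} = \sqrt{21947}$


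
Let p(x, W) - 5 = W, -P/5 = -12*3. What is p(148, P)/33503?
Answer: 185/33503 ≈ 0.0055219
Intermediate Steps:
P = 180 (P = -(-60)*3 = -5*(-36) = 180)
p(x, W) = 5 + W
p(148, P)/33503 = (5 + 180)/33503 = 185*(1/33503) = 185/33503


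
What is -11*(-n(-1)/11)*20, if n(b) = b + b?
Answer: -40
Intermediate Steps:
n(b) = 2*b
-11*(-n(-1)/11)*20 = -11/((-11/(2*(-1))))*20 = -11/((-11/(-2)))*20 = -11/((-11*(-½)))*20 = -11/11/2*20 = -11*2/11*20 = -2*20 = -40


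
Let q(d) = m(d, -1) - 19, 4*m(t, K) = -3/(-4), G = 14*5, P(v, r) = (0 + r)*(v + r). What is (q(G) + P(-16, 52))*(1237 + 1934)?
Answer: 94023321/16 ≈ 5.8765e+6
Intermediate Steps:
P(v, r) = r*(r + v)
G = 70
m(t, K) = 3/16 (m(t, K) = (-3/(-4))/4 = (-3*(-¼))/4 = (¼)*(¾) = 3/16)
q(d) = -301/16 (q(d) = 3/16 - 19 = -301/16)
(q(G) + P(-16, 52))*(1237 + 1934) = (-301/16 + 52*(52 - 16))*(1237 + 1934) = (-301/16 + 52*36)*3171 = (-301/16 + 1872)*3171 = (29651/16)*3171 = 94023321/16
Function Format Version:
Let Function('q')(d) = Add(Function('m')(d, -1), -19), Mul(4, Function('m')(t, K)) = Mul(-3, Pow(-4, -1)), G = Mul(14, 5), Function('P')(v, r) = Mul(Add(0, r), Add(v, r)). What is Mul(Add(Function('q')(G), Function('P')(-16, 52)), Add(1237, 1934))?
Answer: Rational(94023321, 16) ≈ 5.8765e+6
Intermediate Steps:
Function('P')(v, r) = Mul(r, Add(r, v))
G = 70
Function('m')(t, K) = Rational(3, 16) (Function('m')(t, K) = Mul(Rational(1, 4), Mul(-3, Pow(-4, -1))) = Mul(Rational(1, 4), Mul(-3, Rational(-1, 4))) = Mul(Rational(1, 4), Rational(3, 4)) = Rational(3, 16))
Function('q')(d) = Rational(-301, 16) (Function('q')(d) = Add(Rational(3, 16), -19) = Rational(-301, 16))
Mul(Add(Function('q')(G), Function('P')(-16, 52)), Add(1237, 1934)) = Mul(Add(Rational(-301, 16), Mul(52, Add(52, -16))), Add(1237, 1934)) = Mul(Add(Rational(-301, 16), Mul(52, 36)), 3171) = Mul(Add(Rational(-301, 16), 1872), 3171) = Mul(Rational(29651, 16), 3171) = Rational(94023321, 16)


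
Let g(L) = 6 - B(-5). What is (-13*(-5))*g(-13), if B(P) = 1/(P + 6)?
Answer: 325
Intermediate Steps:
B(P) = 1/(6 + P)
g(L) = 5 (g(L) = 6 - 1/(6 - 5) = 6 - 1/1 = 6 - 1*1 = 6 - 1 = 5)
(-13*(-5))*g(-13) = -13*(-5)*5 = 65*5 = 325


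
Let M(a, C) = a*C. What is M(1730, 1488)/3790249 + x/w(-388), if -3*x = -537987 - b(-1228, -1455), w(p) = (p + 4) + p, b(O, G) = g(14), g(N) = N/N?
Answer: -508286634793/2194554171 ≈ -231.61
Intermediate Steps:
g(N) = 1
b(O, G) = 1
M(a, C) = C*a
w(p) = 4 + 2*p (w(p) = (4 + p) + p = 4 + 2*p)
x = 537988/3 (x = -(-537987 - 1*1)/3 = -(-537987 - 1)/3 = -⅓*(-537988) = 537988/3 ≈ 1.7933e+5)
M(1730, 1488)/3790249 + x/w(-388) = (1488*1730)/3790249 + 537988/(3*(4 + 2*(-388))) = 2574240*(1/3790249) + 537988/(3*(4 - 776)) = 2574240/3790249 + (537988/3)/(-772) = 2574240/3790249 + (537988/3)*(-1/772) = 2574240/3790249 - 134497/579 = -508286634793/2194554171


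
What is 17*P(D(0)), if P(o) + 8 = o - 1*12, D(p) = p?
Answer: -340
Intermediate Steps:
P(o) = -20 + o (P(o) = -8 + (o - 1*12) = -8 + (o - 12) = -8 + (-12 + o) = -20 + o)
17*P(D(0)) = 17*(-20 + 0) = 17*(-20) = -340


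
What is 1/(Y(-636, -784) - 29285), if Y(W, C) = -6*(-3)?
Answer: -1/29267 ≈ -3.4168e-5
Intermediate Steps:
Y(W, C) = 18
1/(Y(-636, -784) - 29285) = 1/(18 - 29285) = 1/(-29267) = -1/29267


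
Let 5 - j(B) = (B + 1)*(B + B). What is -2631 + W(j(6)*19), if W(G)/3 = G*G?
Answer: 6756372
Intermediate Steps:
j(B) = 5 - 2*B*(1 + B) (j(B) = 5 - (B + 1)*(B + B) = 5 - (1 + B)*2*B = 5 - 2*B*(1 + B))
W(G) = 3*G**2 (W(G) = 3*(G*G) = 3*G**2)
-2631 + W(j(6)*19) = -2631 + 3*((5 - 2*6 - 2*6**2)*19)**2 = -2631 + 3*((5 - 12 - 2*36)*19)**2 = -2631 + 3*((5 - 12 - 72)*19)**2 = -2631 + 3*(-79*19)**2 = -2631 + 3*(-1501)**2 = -2631 + 3*2253001 = -2631 + 6759003 = 6756372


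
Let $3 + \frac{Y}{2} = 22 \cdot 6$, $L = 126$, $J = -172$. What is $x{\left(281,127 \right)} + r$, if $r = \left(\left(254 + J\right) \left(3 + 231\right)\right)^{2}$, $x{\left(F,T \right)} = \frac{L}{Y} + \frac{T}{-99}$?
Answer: $\frac{1567339464026}{4257} \approx 3.6818 \cdot 10^{8}$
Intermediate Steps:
$Y = 258$ ($Y = -6 + 2 \cdot 22 \cdot 6 = -6 + 2 \cdot 132 = -6 + 264 = 258$)
$x{\left(F,T \right)} = \frac{21}{43} - \frac{T}{99}$ ($x{\left(F,T \right)} = \frac{126}{258} + \frac{T}{-99} = 126 \cdot \frac{1}{258} + T \left(- \frac{1}{99}\right) = \frac{21}{43} - \frac{T}{99}$)
$r = 368179344$ ($r = \left(\left(254 - 172\right) \left(3 + 231\right)\right)^{2} = \left(82 \cdot 234\right)^{2} = 19188^{2} = 368179344$)
$x{\left(281,127 \right)} + r = \left(\frac{21}{43} - \frac{127}{99}\right) + 368179344 = - \frac{3382}{4257} + 368179344 = \frac{1567339464026}{4257}$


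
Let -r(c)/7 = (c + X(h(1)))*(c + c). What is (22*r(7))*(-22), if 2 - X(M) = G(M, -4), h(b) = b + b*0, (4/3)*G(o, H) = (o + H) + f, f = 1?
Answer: 498036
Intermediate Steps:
G(o, H) = ¾ + 3*H/4 + 3*o/4 (G(o, H) = 3*((o + H) + 1)/4 = 3*((H + o) + 1)/4 = 3*(1 + H + o)/4 = ¾ + 3*H/4 + 3*o/4)
h(b) = b (h(b) = b + 0 = b)
X(M) = 17/4 - 3*M/4 (X(M) = 2 - (¾ + (¾)*(-4) + 3*M/4) = 2 - (¾ - 3 + 3*M/4) = 2 - (-9/4 + 3*M/4) = 2 + (9/4 - 3*M/4) = 17/4 - 3*M/4)
r(c) = -14*c*(7/2 + c) (r(c) = -7*(c + (17/4 - ¾*1))*(c + c) = -7*(c + (17/4 - ¾))*2*c = -7*(c + 7/2)*2*c = -7*(7/2 + c)*2*c = -14*c*(7/2 + c))
(22*r(7))*(-22) = (22*(-7*7*(7 + 2*7)))*(-22) = (22*(-7*7*(7 + 14)))*(-22) = (22*(-7*7*21))*(-22) = (22*(-1029))*(-22) = -22638*(-22) = 498036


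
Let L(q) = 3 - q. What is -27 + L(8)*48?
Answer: -267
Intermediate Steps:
-27 + L(8)*48 = -27 + (3 - 1*8)*48 = -27 + (3 - 8)*48 = -27 - 5*48 = -27 - 240 = -267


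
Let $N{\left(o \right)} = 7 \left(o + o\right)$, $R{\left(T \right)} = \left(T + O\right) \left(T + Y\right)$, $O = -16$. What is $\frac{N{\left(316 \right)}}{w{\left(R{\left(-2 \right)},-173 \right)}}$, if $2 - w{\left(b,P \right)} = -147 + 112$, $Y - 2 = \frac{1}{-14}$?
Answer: $\frac{4424}{37} \approx 119.57$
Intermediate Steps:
$Y = \frac{27}{14}$ ($Y = 2 + \frac{1}{-14} = 2 - \frac{1}{14} = \frac{27}{14} \approx 1.9286$)
$R{\left(T \right)} = \left(-16 + T\right) \left(\frac{27}{14} + T\right)$ ($R{\left(T \right)} = \left(T - 16\right) \left(T + \frac{27}{14}\right) = \left(-16 + T\right) \left(\frac{27}{14} + T\right)$)
$w{\left(b,P \right)} = 37$ ($w{\left(b,P \right)} = 2 - \left(-147 + 112\right) = 2 - -35 = 2 + 35 = 37$)
$N{\left(o \right)} = 14 o$ ($N{\left(o \right)} = 7 \cdot 2 o = 14 o$)
$\frac{N{\left(316 \right)}}{w{\left(R{\left(-2 \right)},-173 \right)}} = \frac{14 \cdot 316}{37} = 4424 \cdot \frac{1}{37} = \frac{4424}{37}$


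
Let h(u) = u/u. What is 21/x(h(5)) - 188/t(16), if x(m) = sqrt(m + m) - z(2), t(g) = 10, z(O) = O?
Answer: -199/5 - 21*sqrt(2)/2 ≈ -54.649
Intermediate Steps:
h(u) = 1
x(m) = -2 + sqrt(2)*sqrt(m) (x(m) = sqrt(m + m) - 1*2 = sqrt(2*m) - 2 = sqrt(2)*sqrt(m) - 2 = -2 + sqrt(2)*sqrt(m))
21/x(h(5)) - 188/t(16) = 21/(-2 + sqrt(2)*sqrt(1)) - 188/10 = 21/(-2 + sqrt(2)*1) - 188*1/10 = 21/(-2 + sqrt(2)) - 94/5 = -94/5 + 21/(-2 + sqrt(2))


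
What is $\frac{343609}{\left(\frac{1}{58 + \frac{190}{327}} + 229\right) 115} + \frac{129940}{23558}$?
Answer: $\frac{110309498492166}{5942633478835} \approx 18.562$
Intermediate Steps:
$\frac{343609}{\left(\frac{1}{58 + \frac{190}{327}} + 229\right) 115} + \frac{129940}{23558} = \frac{343609}{\left(\frac{1}{58 + 190 \cdot \frac{1}{327}} + 229\right) 115} + 129940 \cdot \frac{1}{23558} = \frac{343609}{\left(\frac{1}{58 + \frac{190}{327}} + 229\right) 115} + \frac{64970}{11779} = \frac{343609}{\left(\frac{1}{\frac{19156}{327}} + 229\right) 115} + \frac{64970}{11779} = \frac{343609}{\left(\frac{327}{19156} + 229\right) 115} + \frac{64970}{11779} = \frac{343609}{\frac{4387051}{19156} \cdot 115} + \frac{64970}{11779} = \frac{343609}{\frac{504510865}{19156}} + \frac{64970}{11779} = 343609 \cdot \frac{19156}{504510865} + \frac{64970}{11779} = \frac{6582174004}{504510865} + \frac{64970}{11779} = \frac{110309498492166}{5942633478835}$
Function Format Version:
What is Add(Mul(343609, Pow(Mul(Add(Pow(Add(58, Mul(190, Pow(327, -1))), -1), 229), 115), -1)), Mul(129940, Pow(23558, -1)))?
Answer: Rational(110309498492166, 5942633478835) ≈ 18.562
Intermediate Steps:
Add(Mul(343609, Pow(Mul(Add(Pow(Add(58, Mul(190, Pow(327, -1))), -1), 229), 115), -1)), Mul(129940, Pow(23558, -1))) = Add(Mul(343609, Pow(Mul(Add(Pow(Add(58, Mul(190, Rational(1, 327))), -1), 229), 115), -1)), Mul(129940, Rational(1, 23558))) = Add(Mul(343609, Pow(Mul(Add(Pow(Add(58, Rational(190, 327)), -1), 229), 115), -1)), Rational(64970, 11779)) = Add(Mul(343609, Pow(Mul(Add(Pow(Rational(19156, 327), -1), 229), 115), -1)), Rational(64970, 11779)) = Add(Mul(343609, Pow(Mul(Add(Rational(327, 19156), 229), 115), -1)), Rational(64970, 11779)) = Add(Mul(343609, Pow(Mul(Rational(4387051, 19156), 115), -1)), Rational(64970, 11779)) = Add(Mul(343609, Pow(Rational(504510865, 19156), -1)), Rational(64970, 11779)) = Add(Mul(343609, Rational(19156, 504510865)), Rational(64970, 11779)) = Add(Rational(6582174004, 504510865), Rational(64970, 11779)) = Rational(110309498492166, 5942633478835)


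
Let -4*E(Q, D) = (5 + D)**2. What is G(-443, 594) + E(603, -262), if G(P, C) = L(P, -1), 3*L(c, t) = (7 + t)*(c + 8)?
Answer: -69529/4 ≈ -17382.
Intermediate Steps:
L(c, t) = (7 + t)*(8 + c)/3 (L(c, t) = ((7 + t)*(c + 8))/3 = ((7 + t)*(8 + c))/3 = (7 + t)*(8 + c)/3)
G(P, C) = 16 + 2*P (G(P, C) = 56/3 + 7*P/3 + (8/3)*(-1) + (1/3)*P*(-1) = 56/3 + 7*P/3 - 8/3 - P/3 = 16 + 2*P)
E(Q, D) = -(5 + D)**2/4
G(-443, 594) + E(603, -262) = (16 + 2*(-443)) - (5 - 262)**2/4 = (16 - 886) - 1/4*(-257)**2 = -870 - 1/4*66049 = -870 - 66049/4 = -69529/4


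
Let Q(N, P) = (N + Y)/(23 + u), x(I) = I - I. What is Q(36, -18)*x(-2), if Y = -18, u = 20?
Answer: 0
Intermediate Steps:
x(I) = 0
Q(N, P) = -18/43 + N/43 (Q(N, P) = (N - 18)/(23 + 20) = (-18 + N)/43 = (-18 + N)*(1/43) = -18/43 + N/43)
Q(36, -18)*x(-2) = (-18/43 + (1/43)*36)*0 = (-18/43 + 36/43)*0 = (18/43)*0 = 0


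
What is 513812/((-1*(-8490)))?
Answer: 256906/4245 ≈ 60.520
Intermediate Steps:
513812/((-1*(-8490))) = 513812/8490 = 513812*(1/8490) = 256906/4245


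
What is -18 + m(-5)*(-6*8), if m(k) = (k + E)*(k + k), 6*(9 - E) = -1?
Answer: 1982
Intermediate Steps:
E = 55/6 (E = 9 - ⅙*(-1) = 9 + ⅙ = 55/6 ≈ 9.1667)
m(k) = 2*k*(55/6 + k) (m(k) = (k + 55/6)*(k + k) = (55/6 + k)*(2*k) = 2*k*(55/6 + k))
-18 + m(-5)*(-6*8) = -18 + ((⅓)*(-5)*(55 + 6*(-5)))*(-6*8) = -18 + ((⅓)*(-5)*(55 - 30))*(-48) = -18 + ((⅓)*(-5)*25)*(-48) = -18 - 125/3*(-48) = -18 + 2000 = 1982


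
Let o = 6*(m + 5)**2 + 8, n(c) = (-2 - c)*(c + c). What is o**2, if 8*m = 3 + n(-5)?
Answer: 582169/1024 ≈ 568.52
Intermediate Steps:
n(c) = 2*c*(-2 - c) (n(c) = (-2 - c)*(2*c) = 2*c*(-2 - c))
m = -27/8 (m = (3 - 2*(-5)*(2 - 5))/8 = (3 - 2*(-5)*(-3))/8 = (3 - 30)/8 = (1/8)*(-27) = -27/8 ≈ -3.3750)
o = 763/32 (o = 6*(-27/8 + 5)**2 + 8 = 6*(13/8)**2 + 8 = 6*(169/64) + 8 = 507/32 + 8 = 763/32 ≈ 23.844)
o**2 = (763/32)**2 = 582169/1024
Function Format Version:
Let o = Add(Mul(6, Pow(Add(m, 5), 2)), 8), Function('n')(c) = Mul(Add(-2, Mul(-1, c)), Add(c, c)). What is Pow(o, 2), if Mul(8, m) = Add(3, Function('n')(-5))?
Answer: Rational(582169, 1024) ≈ 568.52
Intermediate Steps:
Function('n')(c) = Mul(2, c, Add(-2, Mul(-1, c))) (Function('n')(c) = Mul(Add(-2, Mul(-1, c)), Mul(2, c)) = Mul(2, c, Add(-2, Mul(-1, c))))
m = Rational(-27, 8) (m = Mul(Rational(1, 8), Add(3, Mul(-2, -5, Add(2, -5)))) = Mul(Rational(1, 8), Add(3, Mul(-2, -5, -3))) = Mul(Rational(1, 8), Add(3, -30)) = Mul(Rational(1, 8), -27) = Rational(-27, 8) ≈ -3.3750)
o = Rational(763, 32) (o = Add(Mul(6, Pow(Add(Rational(-27, 8), 5), 2)), 8) = Add(Mul(6, Pow(Rational(13, 8), 2)), 8) = Add(Mul(6, Rational(169, 64)), 8) = Add(Rational(507, 32), 8) = Rational(763, 32) ≈ 23.844)
Pow(o, 2) = Pow(Rational(763, 32), 2) = Rational(582169, 1024)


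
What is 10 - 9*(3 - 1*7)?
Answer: 46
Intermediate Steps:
10 - 9*(3 - 1*7) = 10 - 9*(3 - 7) = 10 - 9*(-4) = 10 + 36 = 46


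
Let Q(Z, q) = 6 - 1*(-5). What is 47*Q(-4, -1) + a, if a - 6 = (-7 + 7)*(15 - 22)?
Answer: 523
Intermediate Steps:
Q(Z, q) = 11 (Q(Z, q) = 6 + 5 = 11)
a = 6 (a = 6 + (-7 + 7)*(15 - 22) = 6 + 0*(-7) = 6 + 0 = 6)
47*Q(-4, -1) + a = 47*11 + 6 = 517 + 6 = 523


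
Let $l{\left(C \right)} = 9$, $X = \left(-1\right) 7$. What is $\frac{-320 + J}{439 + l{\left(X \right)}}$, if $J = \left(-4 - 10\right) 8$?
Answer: $- \frac{27}{28} \approx -0.96429$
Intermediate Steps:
$X = -7$
$J = -112$ ($J = \left(-14\right) 8 = -112$)
$\frac{-320 + J}{439 + l{\left(X \right)}} = \frac{-320 - 112}{439 + 9} = - \frac{432}{448} = \left(-432\right) \frac{1}{448} = - \frac{27}{28}$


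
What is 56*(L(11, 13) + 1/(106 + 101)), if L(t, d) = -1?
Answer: -11536/207 ≈ -55.729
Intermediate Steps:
56*(L(11, 13) + 1/(106 + 101)) = 56*(-1 + 1/(106 + 101)) = 56*(-1 + 1/207) = 56*(-206/207) = -11536/207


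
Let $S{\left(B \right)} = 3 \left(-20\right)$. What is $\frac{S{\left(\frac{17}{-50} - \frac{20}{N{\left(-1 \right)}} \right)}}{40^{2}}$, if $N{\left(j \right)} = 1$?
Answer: $- \frac{3}{80} \approx -0.0375$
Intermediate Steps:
$S{\left(B \right)} = -60$
$\frac{S{\left(\frac{17}{-50} - \frac{20}{N{\left(-1 \right)}} \right)}}{40^{2}} = - \frac{60}{40^{2}} = - \frac{60}{1600} = \left(-60\right) \frac{1}{1600} = - \frac{3}{80}$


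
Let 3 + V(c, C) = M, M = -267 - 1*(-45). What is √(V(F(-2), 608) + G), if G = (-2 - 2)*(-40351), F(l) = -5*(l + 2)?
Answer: √161179 ≈ 401.47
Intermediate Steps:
M = -222 (M = -267 + 45 = -222)
F(l) = -10 - 5*l (F(l) = -5*(2 + l) = -10 - 5*l)
V(c, C) = -225 (V(c, C) = -3 - 222 = -225)
G = 161404 (G = -4*(-40351) = 161404)
√(V(F(-2), 608) + G) = √(-225 + 161404) = √161179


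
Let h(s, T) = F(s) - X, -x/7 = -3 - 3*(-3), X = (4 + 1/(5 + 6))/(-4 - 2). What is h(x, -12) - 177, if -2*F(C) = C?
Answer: -3417/22 ≈ -155.32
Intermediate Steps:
F(C) = -C/2
X = -15/22 (X = (4 + 1/11)/(-6) = (4 + 1/11)*(-⅙) = (45/11)*(-⅙) = -15/22 ≈ -0.68182)
x = -42 (x = -7*(-3 - 3*(-3)) = -7*(-3 + 9) = -7*6 = -42)
h(s, T) = 15/22 - s/2 (h(s, T) = -s/2 - 1*(-15/22) = -s/2 + 15/22 = 15/22 - s/2)
h(x, -12) - 177 = (15/22 - ½*(-42)) - 177 = (15/22 + 21) - 177 = 477/22 - 177 = -3417/22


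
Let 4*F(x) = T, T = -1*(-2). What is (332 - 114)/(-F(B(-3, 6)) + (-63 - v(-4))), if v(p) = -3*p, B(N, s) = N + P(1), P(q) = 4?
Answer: -436/151 ≈ -2.8874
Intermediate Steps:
T = 2
B(N, s) = 4 + N (B(N, s) = N + 4 = 4 + N)
F(x) = 1/2 (F(x) = (1/4)*2 = 1/2)
(332 - 114)/(-F(B(-3, 6)) + (-63 - v(-4))) = (332 - 114)/(-1*1/2 + (-63 - (-3)*(-4))) = 218/(-1/2 + (-63 - 1*12)) = 218/(-1/2 + (-63 - 12)) = 218/(-1/2 - 75) = 218/(-151/2) = 218*(-2/151) = -436/151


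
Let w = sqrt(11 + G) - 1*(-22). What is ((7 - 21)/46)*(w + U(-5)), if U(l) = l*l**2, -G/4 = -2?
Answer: 721/23 - 7*sqrt(19)/23 ≈ 30.021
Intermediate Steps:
G = 8 (G = -4*(-2) = 8)
U(l) = l**3
w = 22 + sqrt(19) (w = sqrt(11 + 8) - 1*(-22) = sqrt(19) + 22 = 22 + sqrt(19) ≈ 26.359)
((7 - 21)/46)*(w + U(-5)) = ((7 - 21)/46)*((22 + sqrt(19)) + (-5)**3) = (-14*1/46)*((22 + sqrt(19)) - 125) = -7*(-103 + sqrt(19))/23 = 721/23 - 7*sqrt(19)/23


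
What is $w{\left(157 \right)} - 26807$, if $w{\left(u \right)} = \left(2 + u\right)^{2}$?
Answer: $-1526$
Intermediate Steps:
$w{\left(157 \right)} - 26807 = \left(2 + 157\right)^{2} - 26807 = 159^{2} - 26807 = 25281 - 26807 = -1526$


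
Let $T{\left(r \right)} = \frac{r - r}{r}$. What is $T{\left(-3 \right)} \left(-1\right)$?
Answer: $0$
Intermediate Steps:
$T{\left(r \right)} = 0$ ($T{\left(r \right)} = \frac{0}{r} = 0$)
$T{\left(-3 \right)} \left(-1\right) = 0 \left(-1\right) = 0$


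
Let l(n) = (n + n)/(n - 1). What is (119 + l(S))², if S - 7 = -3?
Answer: 133225/9 ≈ 14803.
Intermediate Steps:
S = 4 (S = 7 - 3 = 4)
l(n) = 2*n/(-1 + n) (l(n) = (2*n)/(-1 + n) = 2*n/(-1 + n))
(119 + l(S))² = (119 + 2*4/(-1 + 4))² = (119 + 2*4/3)² = (119 + 2*4*(⅓))² = (119 + 8/3)² = (365/3)² = 133225/9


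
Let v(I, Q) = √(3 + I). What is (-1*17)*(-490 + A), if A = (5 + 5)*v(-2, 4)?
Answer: 8160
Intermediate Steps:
A = 10 (A = (5 + 5)*√(3 - 2) = 10*√1 = 10*1 = 10)
(-1*17)*(-490 + A) = (-1*17)*(-490 + 10) = -17*(-480) = 8160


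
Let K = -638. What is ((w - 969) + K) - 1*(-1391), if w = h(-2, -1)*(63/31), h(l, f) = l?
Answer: -6822/31 ≈ -220.06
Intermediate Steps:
w = -126/31 ≈ -4.0645
((w - 969) + K) - 1*(-1391) = ((-126/31 - 969) - 638) - 1*(-1391) = (-30165/31 - 638) + 1391 = -49943/31 + 1391 = -6822/31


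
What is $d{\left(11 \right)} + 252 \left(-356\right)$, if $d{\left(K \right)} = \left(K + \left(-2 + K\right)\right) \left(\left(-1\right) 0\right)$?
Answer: $-89712$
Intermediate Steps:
$d{\left(K \right)} = 0$ ($d{\left(K \right)} = \left(-2 + 2 K\right) 0 = 0$)
$d{\left(11 \right)} + 252 \left(-356\right) = 0 + 252 \left(-356\right) = 0 - 89712 = -89712$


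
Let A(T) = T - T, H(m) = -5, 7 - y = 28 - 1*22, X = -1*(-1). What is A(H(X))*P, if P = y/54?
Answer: 0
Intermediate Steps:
X = 1
y = 1 (y = 7 - (28 - 1*22) = 7 - (28 - 22) = 7 - 1*6 = 7 - 6 = 1)
P = 1/54 ≈ 0.018519
A(T) = 0
A(H(X))*P = 0*(1/54) = 0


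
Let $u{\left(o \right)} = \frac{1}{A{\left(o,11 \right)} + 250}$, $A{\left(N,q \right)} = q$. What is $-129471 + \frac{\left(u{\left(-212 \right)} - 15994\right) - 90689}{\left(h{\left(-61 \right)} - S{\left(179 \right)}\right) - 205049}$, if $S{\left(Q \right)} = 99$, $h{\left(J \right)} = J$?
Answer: $- \frac{6934380524317}{53559549} \approx -1.2947 \cdot 10^{5}$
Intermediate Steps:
$u{\left(o \right)} = \frac{1}{261}$ ($u{\left(o \right)} = \frac{1}{11 + 250} = \frac{1}{261}$)
$-129471 + \frac{\left(u{\left(-212 \right)} - 15994\right) - 90689}{\left(h{\left(-61 \right)} - S{\left(179 \right)}\right) - 205049} = -129471 + \frac{\left(\frac{1}{261} - 15994\right) - 90689}{\left(-61 - 99\right) - 205049} = -129471 + \frac{- \frac{4174433}{261} - 90689}{\left(-61 - 99\right) - 205049} = -129471 - \frac{27844262}{261 \left(-160 - 205049\right)} = -129471 - \frac{27844262}{261 \left(-205209\right)} = -129471 - - \frac{27844262}{53559549} = -129471 + \frac{27844262}{53559549} = - \frac{6934380524317}{53559549}$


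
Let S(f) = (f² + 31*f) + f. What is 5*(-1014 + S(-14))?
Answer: -6330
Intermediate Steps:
S(f) = f² + 32*f
5*(-1014 + S(-14)) = 5*(-1014 - 14*(32 - 14)) = 5*(-1014 - 14*18) = 5*(-1014 - 252) = 5*(-1266) = -6330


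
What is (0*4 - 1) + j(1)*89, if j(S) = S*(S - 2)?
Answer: -90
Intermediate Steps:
j(S) = S*(-2 + S)
(0*4 - 1) + j(1)*89 = (0*4 - 1) + (1*(-2 + 1))*89 = (0 - 1) + (1*(-1))*89 = -1 - 1*89 = -1 - 89 = -90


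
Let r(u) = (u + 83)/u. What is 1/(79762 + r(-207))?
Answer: 207/16510858 ≈ 1.2537e-5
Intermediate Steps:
r(u) = (83 + u)/u
1/(79762 + r(-207)) = 1/(79762 + (83 - 207)/(-207)) = 1/(79762 - 1/207*(-124)) = 1/(79762 + 124/207) = 1/(16510858/207) = 207/16510858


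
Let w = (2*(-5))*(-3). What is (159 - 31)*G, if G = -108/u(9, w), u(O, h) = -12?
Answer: 1152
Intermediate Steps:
w = 30 (w = -10*(-3) = 30)
G = 9 (G = -108/(-12) = -108*(-1/12) = 9)
(159 - 31)*G = (159 - 31)*9 = 128*9 = 1152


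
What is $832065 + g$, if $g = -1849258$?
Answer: $-1017193$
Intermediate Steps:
$832065 + g = 832065 - 1849258 = -1017193$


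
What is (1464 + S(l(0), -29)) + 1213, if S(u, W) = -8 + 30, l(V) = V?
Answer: 2699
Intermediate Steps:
S(u, W) = 22
(1464 + S(l(0), -29)) + 1213 = (1464 + 22) + 1213 = 1486 + 1213 = 2699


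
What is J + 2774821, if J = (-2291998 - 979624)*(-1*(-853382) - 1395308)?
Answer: 1772979798793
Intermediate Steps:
J = 1772977023972 (J = -3271622*(853382 - 1395308) = -3271622*(-541926) = 1772977023972)
J + 2774821 = 1772977023972 + 2774821 = 1772979798793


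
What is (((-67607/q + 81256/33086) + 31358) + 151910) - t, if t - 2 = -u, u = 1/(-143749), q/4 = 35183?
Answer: 263234387748034511/1436335983028 ≈ 1.8327e+5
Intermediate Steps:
q = 140732 (q = 4*35183 = 140732)
u = -1/143749 ≈ -6.9566e-6
t = 287499/143749 (t = 2 - 1*(-1/143749) = 2 + 1/143749 = 287499/143749 ≈ 2.0000)
(((-67607/q + 81256/33086) + 31358) + 151910) - t = (((-67607/140732 + 81256/33086) + 31358) + 151910) - 1*287499/143749 = (((-67607*1/140732 + 81256*(1/33086)) + 31358) + 151910) - 287499/143749 = (((-67607/140732 + 40628/16543) + 31358) + 151910) - 287499/143749 = ((19739215/9991972 + 31358) + 151910) - 287499/143749 = (313347997191/9991972 + 151910) - 287499/143749 = 1831228463711/9991972 - 287499/143749 = 263234387748034511/1436335983028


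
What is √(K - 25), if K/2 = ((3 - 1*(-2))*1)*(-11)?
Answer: 3*I*√15 ≈ 11.619*I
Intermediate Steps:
K = -110 (K = 2*(((3 - 1*(-2))*1)*(-11)) = 2*(((3 + 2)*1)*(-11)) = 2*((5*1)*(-11)) = 2*(5*(-11)) = 2*(-55) = -110)
√(K - 25) = √(-110 - 25) = √(-135) = 3*I*√15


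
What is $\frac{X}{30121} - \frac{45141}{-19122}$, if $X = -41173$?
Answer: $\frac{190793985}{191991254} \approx 0.99376$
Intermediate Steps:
$\frac{X}{30121} - \frac{45141}{-19122} = - \frac{41173}{30121} - \frac{45141}{-19122} = \left(-41173\right) \frac{1}{30121} - - \frac{15047}{6374} = - \frac{41173}{30121} + \frac{15047}{6374} = \frac{190793985}{191991254}$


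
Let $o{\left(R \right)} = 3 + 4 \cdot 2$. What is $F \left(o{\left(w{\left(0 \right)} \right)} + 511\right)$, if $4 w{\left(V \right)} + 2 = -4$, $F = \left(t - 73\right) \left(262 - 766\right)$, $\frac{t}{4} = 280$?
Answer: $-275453136$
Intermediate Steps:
$t = 1120$ ($t = 4 \cdot 280 = 1120$)
$F = -527688$ ($F = \left(1120 - 73\right) \left(262 - 766\right) = 1047 \left(-504\right) = -527688$)
$w{\left(V \right)} = - \frac{3}{2}$ ($w{\left(V \right)} = - \frac{1}{2} + \frac{1}{4} \left(-4\right) = - \frac{1}{2} - 1 = - \frac{3}{2}$)
$o{\left(R \right)} = 11$ ($o{\left(R \right)} = 3 + 8 = 11$)
$F \left(o{\left(w{\left(0 \right)} \right)} + 511\right) = - 527688 \left(11 + 511\right) = \left(-527688\right) 522 = -275453136$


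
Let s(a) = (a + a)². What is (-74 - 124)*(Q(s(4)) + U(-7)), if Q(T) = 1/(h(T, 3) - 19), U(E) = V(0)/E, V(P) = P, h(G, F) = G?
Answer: -22/5 ≈ -4.4000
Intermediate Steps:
s(a) = 4*a² (s(a) = (2*a)² = 4*a²)
U(E) = 0 (U(E) = 0/E = 0)
Q(T) = 1/(-19 + T) (Q(T) = 1/(T - 19) = 1/(-19 + T))
(-74 - 124)*(Q(s(4)) + U(-7)) = (-74 - 124)*(1/(-19 + 4*4²) + 0) = -198*(1/(-19 + 4*16) + 0) = -198*(1/(-19 + 64) + 0) = -198*(1/45 + 0) = -198*1/45 = -22/5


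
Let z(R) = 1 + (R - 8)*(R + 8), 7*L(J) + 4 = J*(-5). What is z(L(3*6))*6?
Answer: 34494/49 ≈ 703.96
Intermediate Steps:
L(J) = -4/7 - 5*J/7 (L(J) = -4/7 + (J*(-5))/7 = -4/7 + (-5*J)/7 = -4/7 - 5*J/7)
z(R) = 1 + (-8 + R)*(8 + R)
z(L(3*6))*6 = (-63 + (-4/7 - 15*6/7)²)*6 = (-63 + (-4/7 - 5/7*18)²)*6 = (-63 + (-4/7 - 90/7)²)*6 = (-63 + (-94/7)²)*6 = (-63 + 8836/49)*6 = (5749/49)*6 = 34494/49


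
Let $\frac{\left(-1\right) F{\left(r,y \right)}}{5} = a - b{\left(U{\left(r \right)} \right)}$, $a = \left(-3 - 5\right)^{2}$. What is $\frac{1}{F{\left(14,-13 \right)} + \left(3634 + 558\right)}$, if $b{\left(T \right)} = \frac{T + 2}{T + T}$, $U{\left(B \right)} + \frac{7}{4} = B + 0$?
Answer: $\frac{98}{379741} \approx 0.00025807$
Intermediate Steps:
$U{\left(B \right)} = - \frac{7}{4} + B$ ($U{\left(B \right)} = - \frac{7}{4} + \left(B + 0\right) = - \frac{7}{4} + B$)
$a = 64$ ($a = \left(-8\right)^{2} = 64$)
$b{\left(T \right)} = \frac{2 + T}{2 T}$
$F{\left(r,y \right)} = -320 + \frac{5 \left(\frac{1}{4} + r\right)}{2 \left(- \frac{7}{4} + r\right)}$ ($F{\left(r,y \right)} = - 5 \left(64 - \frac{2 + \left(- \frac{7}{4} + r\right)}{2 \left(- \frac{7}{4} + r\right)}\right) = - 5 \left(64 - \frac{\frac{1}{4} + r}{2 \left(- \frac{7}{4} + r\right)}\right) = -320 + \frac{5 \left(\frac{1}{4} + r\right)}{2 \left(- \frac{7}{4} + r\right)}$)
$\frac{1}{F{\left(14,-13 \right)} + \left(3634 + 558\right)} = \frac{1}{\frac{5 \left(897 - 7112\right)}{2 \left(-7 + 4 \cdot 14\right)} + \left(3634 + 558\right)} = \frac{1}{\frac{5 \left(897 - 7112\right)}{2 \left(-7 + 56\right)} + 4192} = \frac{1}{\frac{5}{2} \cdot \frac{1}{49} \left(-6215\right) + 4192} = \frac{1}{- \frac{31075}{98} + 4192} = \frac{1}{\frac{379741}{98}} = \frac{98}{379741}$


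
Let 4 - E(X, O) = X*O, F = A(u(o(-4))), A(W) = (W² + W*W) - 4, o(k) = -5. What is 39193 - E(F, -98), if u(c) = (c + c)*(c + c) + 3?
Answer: -2039783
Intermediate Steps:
u(c) = 3 + 4*c² (u(c) = (2*c)*(2*c) + 3 = 4*c² + 3 = 3 + 4*c²)
A(W) = -4 + 2*W² (A(W) = (W² + W²) - 4 = 2*W² - 4 = -4 + 2*W²)
F = 21214 (F = -4 + 2*(3 + 4*(-5)²)² = -4 + 2*(3 + 4*25)² = -4 + 2*(3 + 100)² = -4 + 2*103² = -4 + 2*10609 = -4 + 21218 = 21214)
E(X, O) = 4 - O*X (E(X, O) = 4 - X*O = 4 - O*X)
39193 - E(F, -98) = 39193 - (4 - 1*(-98)*21214) = 39193 - (4 + 2078972) = 39193 - 1*2078976 = 39193 - 2078976 = -2039783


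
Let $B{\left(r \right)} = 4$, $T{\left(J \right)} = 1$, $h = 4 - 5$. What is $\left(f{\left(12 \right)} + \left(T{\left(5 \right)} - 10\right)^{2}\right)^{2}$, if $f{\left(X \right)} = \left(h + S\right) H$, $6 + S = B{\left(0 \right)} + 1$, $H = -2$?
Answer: $7225$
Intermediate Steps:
$h = -1$
$S = -1$ ($S = -6 + \left(4 + 1\right) = -6 + 5 = -1$)
$f{\left(X \right)} = 4$ ($f{\left(X \right)} = \left(-1 - 1\right) \left(-2\right) = \left(-2\right) \left(-2\right) = 4$)
$\left(f{\left(12 \right)} + \left(T{\left(5 \right)} - 10\right)^{2}\right)^{2} = \left(4 + \left(1 - 10\right)^{2}\right)^{2} = \left(4 + \left(-9\right)^{2}\right)^{2} = \left(4 + 81\right)^{2} = 85^{2} = 7225$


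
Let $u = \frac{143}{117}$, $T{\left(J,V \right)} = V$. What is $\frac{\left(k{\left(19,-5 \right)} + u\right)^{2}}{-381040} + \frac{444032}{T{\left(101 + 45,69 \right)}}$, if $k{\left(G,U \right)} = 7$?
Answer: $\frac{1142059153153}{177469380} \approx 6435.3$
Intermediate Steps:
$u = \frac{11}{9}$ ($u = 143 \cdot \frac{1}{117} = \frac{11}{9} \approx 1.2222$)
$\frac{\left(k{\left(19,-5 \right)} + u\right)^{2}}{-381040} + \frac{444032}{T{\left(101 + 45,69 \right)}} = \frac{\left(7 + \frac{11}{9}\right)^{2}}{-381040} + \frac{444032}{69} = \left(\frac{74}{9}\right)^{2} \left(- \frac{1}{381040}\right) + 444032 \cdot \frac{1}{69} = \frac{5476}{81} \left(- \frac{1}{381040}\right) + \frac{444032}{69} = - \frac{1369}{7716060} + \frac{444032}{69} = \frac{1142059153153}{177469380}$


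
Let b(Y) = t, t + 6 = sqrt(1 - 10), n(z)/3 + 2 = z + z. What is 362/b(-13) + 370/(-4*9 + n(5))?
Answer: -791/10 - 362*I/15 ≈ -79.1 - 24.133*I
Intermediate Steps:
n(z) = -6 + 6*z (n(z) = -6 + 3*(z + z) = -6 + 3*(2*z) = -6 + 6*z)
t = -6 + 3*I (t = -6 + sqrt(1 - 10) = -6 + sqrt(-9) = -6 + 3*I ≈ -6.0 + 3.0*I)
b(Y) = -6 + 3*I
362/b(-13) + 370/(-4*9 + n(5)) = 362/(-6 + 3*I) + 370/(-4*9 + (-6 + 6*5)) = 362*((-6 - 3*I)/45) + 370/(-36 + (-6 + 30)) = 362*(-6 - 3*I)/45 + 370/(-36 + 24) = 362*(-6 - 3*I)/45 + 370/(-12) = 362*(-6 - 3*I)/45 + 370*(-1/12) = 362*(-6 - 3*I)/45 - 185/6 = -185/6 + 362*(-6 - 3*I)/45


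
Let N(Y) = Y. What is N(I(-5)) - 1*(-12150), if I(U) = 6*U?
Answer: 12120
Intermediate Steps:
N(I(-5)) - 1*(-12150) = 6*(-5) - 1*(-12150) = -30 + 12150 = 12120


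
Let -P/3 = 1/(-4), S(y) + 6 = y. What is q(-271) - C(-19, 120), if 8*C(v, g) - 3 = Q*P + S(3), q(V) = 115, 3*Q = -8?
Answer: 461/4 ≈ 115.25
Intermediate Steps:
Q = -8/3 (Q = (⅓)*(-8) = -8/3 ≈ -2.6667)
S(y) = -6 + y
P = ¾ (P = -3/(-4) = -3*(-¼) = ¾ ≈ 0.75000)
C(v, g) = -¼ (C(v, g) = 3/8 + (-8/3*¾ + (-6 + 3))/8 = 3/8 + (-2 - 3)/8 = 3/8 + (⅛)*(-5) = 3/8 - 5/8 = -¼)
q(-271) - C(-19, 120) = 115 - 1*(-¼) = 115 + ¼ = 461/4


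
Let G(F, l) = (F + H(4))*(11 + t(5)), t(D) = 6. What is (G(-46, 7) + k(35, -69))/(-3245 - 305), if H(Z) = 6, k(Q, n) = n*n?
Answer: -4081/3550 ≈ -1.1496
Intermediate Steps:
k(Q, n) = n**2
G(F, l) = 102 + 17*F (G(F, l) = (F + 6)*(11 + 6) = (6 + F)*17 = 102 + 17*F)
(G(-46, 7) + k(35, -69))/(-3245 - 305) = ((102 + 17*(-46)) + (-69)**2)/(-3245 - 305) = ((102 - 782) + 4761)/(-3550) = (-680 + 4761)*(-1/3550) = 4081*(-1/3550) = -4081/3550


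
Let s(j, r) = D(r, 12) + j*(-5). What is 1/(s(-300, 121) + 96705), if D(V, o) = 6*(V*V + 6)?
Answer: 1/186087 ≈ 5.3738e-6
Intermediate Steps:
D(V, o) = 36 + 6*V² (D(V, o) = 6*(V² + 6) = 6*(6 + V²) = 36 + 6*V²)
s(j, r) = 36 - 5*j + 6*r² (s(j, r) = (36 + 6*r²) + j*(-5) = (36 + 6*r²) - 5*j = 36 - 5*j + 6*r²)
1/(s(-300, 121) + 96705) = 1/((36 - 5*(-300) + 6*121²) + 96705) = 1/((36 + 1500 + 6*14641) + 96705) = 1/((36 + 1500 + 87846) + 96705) = 1/(89382 + 96705) = 1/186087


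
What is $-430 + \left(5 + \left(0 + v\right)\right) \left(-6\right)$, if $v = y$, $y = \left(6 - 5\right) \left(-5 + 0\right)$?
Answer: $-430$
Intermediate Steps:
$y = -5$ ($y = 1 \left(-5\right) = -5$)
$v = -5$
$-430 + \left(5 + \left(0 + v\right)\right) \left(-6\right) = -430 + \left(5 + \left(0 - 5\right)\right) \left(-6\right) = -430 + \left(5 - 5\right) \left(-6\right) = -430 + 0 \left(-6\right) = -430 + 0 = -430$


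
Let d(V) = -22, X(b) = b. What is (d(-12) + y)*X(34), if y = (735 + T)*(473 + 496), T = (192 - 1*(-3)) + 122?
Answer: 34658444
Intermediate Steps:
T = 317 (T = (192 + 3) + 122 = 195 + 122 = 317)
y = 1019388 (y = (735 + 317)*(473 + 496) = 1052*969 = 1019388)
(d(-12) + y)*X(34) = (-22 + 1019388)*34 = 1019366*34 = 34658444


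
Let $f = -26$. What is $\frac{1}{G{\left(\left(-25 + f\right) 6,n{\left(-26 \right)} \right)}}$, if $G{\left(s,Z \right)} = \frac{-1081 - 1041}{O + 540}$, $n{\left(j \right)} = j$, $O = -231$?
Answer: $- \frac{309}{2122} \approx -0.14562$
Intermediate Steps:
$G{\left(s,Z \right)} = - \frac{2122}{309}$ ($G{\left(s,Z \right)} = \frac{-1081 - 1041}{-231 + 540} = - \frac{2122}{309}$)
$\frac{1}{G{\left(\left(-25 + f\right) 6,n{\left(-26 \right)} \right)}} = \frac{1}{- \frac{2122}{309}} = - \frac{309}{2122}$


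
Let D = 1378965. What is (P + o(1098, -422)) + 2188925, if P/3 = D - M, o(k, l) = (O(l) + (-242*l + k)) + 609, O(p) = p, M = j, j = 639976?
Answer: 4509301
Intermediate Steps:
M = 639976
o(k, l) = 609 + k - 241*l (o(k, l) = (l + (-242*l + k)) + 609 = (l + (k - 242*l)) + 609 = (k - 241*l) + 609 = 609 + k - 241*l)
P = 2216967 (P = 3*(1378965 - 1*639976) = 3*(1378965 - 639976) = 3*738989 = 2216967)
(P + o(1098, -422)) + 2188925 = (2216967 + (609 + 1098 - 241*(-422))) + 2188925 = (2216967 + (609 + 1098 + 101702)) + 2188925 = (2216967 + 103409) + 2188925 = 2320376 + 2188925 = 4509301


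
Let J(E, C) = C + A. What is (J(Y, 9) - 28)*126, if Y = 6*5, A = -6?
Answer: -3150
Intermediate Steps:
Y = 30
J(E, C) = -6 + C (J(E, C) = C - 6 = -6 + C)
(J(Y, 9) - 28)*126 = ((-6 + 9) - 28)*126 = (3 - 28)*126 = -25*126 = -3150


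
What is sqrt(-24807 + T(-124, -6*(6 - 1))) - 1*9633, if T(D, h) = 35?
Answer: -9633 + 2*I*sqrt(6193) ≈ -9633.0 + 157.39*I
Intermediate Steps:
sqrt(-24807 + T(-124, -6*(6 - 1))) - 1*9633 = sqrt(-24807 + 35) - 1*9633 = sqrt(-24772) - 9633 = 2*I*sqrt(6193) - 9633 = -9633 + 2*I*sqrt(6193)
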